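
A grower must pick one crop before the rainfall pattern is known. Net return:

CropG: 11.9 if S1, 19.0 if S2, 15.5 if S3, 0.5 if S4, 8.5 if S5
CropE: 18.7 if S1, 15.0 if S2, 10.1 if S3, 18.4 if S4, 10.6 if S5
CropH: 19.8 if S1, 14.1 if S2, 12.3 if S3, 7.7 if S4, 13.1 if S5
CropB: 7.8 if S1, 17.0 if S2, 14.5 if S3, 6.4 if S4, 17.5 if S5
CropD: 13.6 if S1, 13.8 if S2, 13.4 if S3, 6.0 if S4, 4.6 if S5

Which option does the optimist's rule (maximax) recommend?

CropH

Row maxima: CropG=19.0, CropE=18.7, CropH=19.8, CropB=17.5, CropD=13.8
Best best-case = 19.8 → CropH.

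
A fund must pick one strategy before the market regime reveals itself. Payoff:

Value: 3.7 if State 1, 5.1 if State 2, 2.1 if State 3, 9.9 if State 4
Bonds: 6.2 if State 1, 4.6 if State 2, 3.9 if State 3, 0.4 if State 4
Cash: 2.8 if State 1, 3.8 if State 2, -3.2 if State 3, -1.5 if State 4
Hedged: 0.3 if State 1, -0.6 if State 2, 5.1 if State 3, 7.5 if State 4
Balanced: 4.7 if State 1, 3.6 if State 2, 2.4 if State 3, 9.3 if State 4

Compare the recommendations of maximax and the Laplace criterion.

maximax → Value; laplace → Value (agree)

Row maxima: Value=9.9, Bonds=6.2, Cash=3.8, Hedged=7.5, Balanced=9.3
Best best-case = 9.9 → Value.
Row averages: Value=5.2, Bonds=3.775, Cash=0.475, Hedged=3.075, Balanced=5
Highest average = 5.2 → Value.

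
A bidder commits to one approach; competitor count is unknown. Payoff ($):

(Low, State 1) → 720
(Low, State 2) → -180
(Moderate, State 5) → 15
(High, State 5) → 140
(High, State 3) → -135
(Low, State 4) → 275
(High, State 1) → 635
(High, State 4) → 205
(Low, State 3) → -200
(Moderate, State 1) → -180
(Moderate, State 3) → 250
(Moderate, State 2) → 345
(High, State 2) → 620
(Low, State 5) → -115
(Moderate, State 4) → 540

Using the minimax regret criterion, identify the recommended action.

High

Column bests: State 1=720, State 2=620, State 3=250, State 4=540, State 5=140.
Low regrets: 0, 800, 450, 265, 255 → max 800
Moderate regrets: 900, 275, 0, 0, 125 → max 900
High regrets: 85, 0, 385, 335, 0 → max 385
Smallest max regret = 385 → High.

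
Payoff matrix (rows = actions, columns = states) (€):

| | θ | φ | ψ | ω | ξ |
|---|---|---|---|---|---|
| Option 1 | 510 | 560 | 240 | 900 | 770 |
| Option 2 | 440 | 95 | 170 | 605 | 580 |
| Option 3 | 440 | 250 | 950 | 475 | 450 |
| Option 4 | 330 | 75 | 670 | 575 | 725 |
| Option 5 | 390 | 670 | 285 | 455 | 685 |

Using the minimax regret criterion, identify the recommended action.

Option 3

Column bests: θ=510, φ=670, ψ=950, ω=900, ξ=770.
Option 1 regrets: 0, 110, 710, 0, 0 → max 710
Option 2 regrets: 70, 575, 780, 295, 190 → max 780
Option 3 regrets: 70, 420, 0, 425, 320 → max 425
Option 4 regrets: 180, 595, 280, 325, 45 → max 595
Option 5 regrets: 120, 0, 665, 445, 85 → max 665
Smallest max regret = 425 → Option 3.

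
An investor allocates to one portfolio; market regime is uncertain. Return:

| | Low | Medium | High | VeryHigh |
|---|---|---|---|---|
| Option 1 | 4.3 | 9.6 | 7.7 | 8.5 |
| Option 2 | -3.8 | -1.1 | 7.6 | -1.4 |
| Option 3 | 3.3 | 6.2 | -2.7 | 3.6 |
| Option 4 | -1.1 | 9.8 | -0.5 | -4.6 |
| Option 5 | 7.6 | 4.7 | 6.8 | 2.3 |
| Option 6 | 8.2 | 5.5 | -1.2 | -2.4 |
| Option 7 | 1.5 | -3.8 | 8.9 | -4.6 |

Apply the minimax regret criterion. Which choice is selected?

Option 1

Column bests: Low=8.2, Medium=9.8, High=8.9, VeryHigh=8.5.
Option 1 regrets: 3.9, 0.2, 1.2, 0.0 → max 3.9
Option 2 regrets: 12.0, 10.9, 1.3, 9.9 → max 12.0
Option 3 regrets: 4.9, 3.6, 11.6, 4.9 → max 11.6
Option 4 regrets: 9.3, 0.0, 9.4, 13.1 → max 13.1
Option 5 regrets: 0.6, 5.1, 2.1, 6.2 → max 6.2
Option 6 regrets: 0.0, 4.3, 10.1, 10.9 → max 10.9
Option 7 regrets: 6.7, 13.6, 0.0, 13.1 → max 13.6
Smallest max regret = 3.9 → Option 1.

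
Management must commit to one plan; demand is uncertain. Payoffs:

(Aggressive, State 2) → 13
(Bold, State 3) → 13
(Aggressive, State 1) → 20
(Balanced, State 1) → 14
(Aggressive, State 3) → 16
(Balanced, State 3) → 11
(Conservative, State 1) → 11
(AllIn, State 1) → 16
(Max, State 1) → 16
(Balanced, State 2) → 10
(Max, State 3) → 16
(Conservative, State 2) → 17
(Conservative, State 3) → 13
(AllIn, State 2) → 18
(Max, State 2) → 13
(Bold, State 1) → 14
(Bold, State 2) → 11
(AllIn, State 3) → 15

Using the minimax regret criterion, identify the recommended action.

AllIn

Column bests: State 1=20, State 2=18, State 3=16.
Conservative regrets: 9, 1, 3 → max 9
Balanced regrets: 6, 8, 5 → max 8
Aggressive regrets: 0, 5, 0 → max 5
Bold regrets: 6, 7, 3 → max 7
AllIn regrets: 4, 0, 1 → max 4
Max regrets: 4, 5, 0 → max 5
Smallest max regret = 4 → AllIn.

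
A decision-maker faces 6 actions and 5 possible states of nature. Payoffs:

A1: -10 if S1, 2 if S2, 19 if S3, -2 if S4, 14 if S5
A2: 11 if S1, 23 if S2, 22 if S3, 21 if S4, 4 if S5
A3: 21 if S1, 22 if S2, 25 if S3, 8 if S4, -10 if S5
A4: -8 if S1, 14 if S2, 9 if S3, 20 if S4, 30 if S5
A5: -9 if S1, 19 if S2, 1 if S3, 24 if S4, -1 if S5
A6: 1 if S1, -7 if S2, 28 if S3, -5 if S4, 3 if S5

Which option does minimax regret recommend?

Column bests: S1=21, S2=23, S3=28, S4=24, S5=30.
A1 regrets: 31, 21, 9, 26, 16 → max 31
A2 regrets: 10, 0, 6, 3, 26 → max 26
A3 regrets: 0, 1, 3, 16, 40 → max 40
A4 regrets: 29, 9, 19, 4, 0 → max 29
A5 regrets: 30, 4, 27, 0, 31 → max 31
A6 regrets: 20, 30, 0, 29, 27 → max 30
Smallest max regret = 26 → A2.

A2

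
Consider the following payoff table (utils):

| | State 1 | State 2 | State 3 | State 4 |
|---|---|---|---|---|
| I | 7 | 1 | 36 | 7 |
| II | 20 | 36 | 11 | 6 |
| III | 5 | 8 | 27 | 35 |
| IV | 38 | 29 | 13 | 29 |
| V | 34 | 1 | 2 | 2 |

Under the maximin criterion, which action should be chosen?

Row minima: I=1, II=6, III=5, IV=13, V=1
Best worst-case = 13 → IV.

IV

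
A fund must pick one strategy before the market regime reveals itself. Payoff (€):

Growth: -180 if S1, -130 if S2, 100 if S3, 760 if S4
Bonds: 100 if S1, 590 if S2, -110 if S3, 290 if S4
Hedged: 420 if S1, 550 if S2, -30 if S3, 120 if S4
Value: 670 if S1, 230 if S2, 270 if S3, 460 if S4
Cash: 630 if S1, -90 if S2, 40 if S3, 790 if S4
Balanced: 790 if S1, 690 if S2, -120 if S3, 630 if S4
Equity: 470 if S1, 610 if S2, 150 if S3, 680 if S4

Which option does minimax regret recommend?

Equity

Column bests: S1=790, S2=690, S3=270, S4=790.
Growth regrets: 970, 820, 170, 30 → max 970
Bonds regrets: 690, 100, 380, 500 → max 690
Hedged regrets: 370, 140, 300, 670 → max 670
Value regrets: 120, 460, 0, 330 → max 460
Cash regrets: 160, 780, 230, 0 → max 780
Balanced regrets: 0, 0, 390, 160 → max 390
Equity regrets: 320, 80, 120, 110 → max 320
Smallest max regret = 320 → Equity.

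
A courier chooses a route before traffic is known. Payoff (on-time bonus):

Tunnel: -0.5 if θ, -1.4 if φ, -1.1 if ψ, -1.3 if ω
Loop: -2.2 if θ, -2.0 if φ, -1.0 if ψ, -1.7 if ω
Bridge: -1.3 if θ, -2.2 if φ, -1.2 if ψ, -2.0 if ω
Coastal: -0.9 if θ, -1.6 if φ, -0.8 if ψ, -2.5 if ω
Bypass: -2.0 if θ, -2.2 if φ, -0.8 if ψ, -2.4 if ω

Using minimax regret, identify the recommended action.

Column bests: θ=-0.5, φ=-1.4, ψ=-0.8, ω=-1.3.
Tunnel regrets: 0.0, 0.0, 0.3, 0.0 → max 0.3
Loop regrets: 1.7, 0.6, 0.2, 0.4 → max 1.7
Bridge regrets: 0.8, 0.8, 0.4, 0.7 → max 0.8
Coastal regrets: 0.4, 0.2, 0.0, 1.2 → max 1.2
Bypass regrets: 1.5, 0.8, 0.0, 1.1 → max 1.5
Smallest max regret = 0.3 → Tunnel.

Tunnel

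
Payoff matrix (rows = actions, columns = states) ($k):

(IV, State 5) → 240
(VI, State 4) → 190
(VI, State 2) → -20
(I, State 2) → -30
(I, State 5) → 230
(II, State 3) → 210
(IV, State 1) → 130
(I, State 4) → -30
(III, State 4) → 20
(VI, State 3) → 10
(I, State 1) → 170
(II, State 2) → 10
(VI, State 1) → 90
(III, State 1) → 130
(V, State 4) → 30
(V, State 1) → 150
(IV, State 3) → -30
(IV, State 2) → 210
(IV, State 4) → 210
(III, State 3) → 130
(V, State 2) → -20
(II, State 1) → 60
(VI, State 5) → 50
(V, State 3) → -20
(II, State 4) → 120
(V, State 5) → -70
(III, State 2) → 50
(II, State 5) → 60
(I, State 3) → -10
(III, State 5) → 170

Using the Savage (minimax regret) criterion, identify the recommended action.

Column bests: State 1=170, State 2=210, State 3=210, State 4=210, State 5=240.
I regrets: 0, 240, 220, 240, 10 → max 240
II regrets: 110, 200, 0, 90, 180 → max 200
III regrets: 40, 160, 80, 190, 70 → max 190
IV regrets: 40, 0, 240, 0, 0 → max 240
V regrets: 20, 230, 230, 180, 310 → max 310
VI regrets: 80, 230, 200, 20, 190 → max 230
Smallest max regret = 190 → III.

III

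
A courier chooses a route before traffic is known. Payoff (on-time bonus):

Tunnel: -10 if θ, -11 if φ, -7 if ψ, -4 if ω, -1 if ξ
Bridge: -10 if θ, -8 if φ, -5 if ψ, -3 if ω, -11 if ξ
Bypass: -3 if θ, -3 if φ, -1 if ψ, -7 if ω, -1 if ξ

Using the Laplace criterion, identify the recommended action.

Row averages: Tunnel=-6.6, Bridge=-7.4, Bypass=-3
Highest average = -3 → Bypass.

Bypass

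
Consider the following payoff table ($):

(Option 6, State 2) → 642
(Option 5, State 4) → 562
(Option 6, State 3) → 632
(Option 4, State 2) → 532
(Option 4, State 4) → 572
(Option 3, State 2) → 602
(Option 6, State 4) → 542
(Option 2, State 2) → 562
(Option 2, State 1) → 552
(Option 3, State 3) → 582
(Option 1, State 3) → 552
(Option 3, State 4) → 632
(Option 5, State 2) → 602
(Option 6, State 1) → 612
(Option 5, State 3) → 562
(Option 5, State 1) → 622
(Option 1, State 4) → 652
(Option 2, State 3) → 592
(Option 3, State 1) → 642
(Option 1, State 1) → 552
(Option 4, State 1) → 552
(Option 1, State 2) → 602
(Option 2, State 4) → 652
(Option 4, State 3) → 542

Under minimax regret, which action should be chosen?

Option 3

Column bests: State 1=642, State 2=642, State 3=632, State 4=652.
Option 1 regrets: 90, 40, 80, 0 → max 90
Option 2 regrets: 90, 80, 40, 0 → max 90
Option 3 regrets: 0, 40, 50, 20 → max 50
Option 4 regrets: 90, 110, 90, 80 → max 110
Option 5 regrets: 20, 40, 70, 90 → max 90
Option 6 regrets: 30, 0, 0, 110 → max 110
Smallest max regret = 50 → Option 3.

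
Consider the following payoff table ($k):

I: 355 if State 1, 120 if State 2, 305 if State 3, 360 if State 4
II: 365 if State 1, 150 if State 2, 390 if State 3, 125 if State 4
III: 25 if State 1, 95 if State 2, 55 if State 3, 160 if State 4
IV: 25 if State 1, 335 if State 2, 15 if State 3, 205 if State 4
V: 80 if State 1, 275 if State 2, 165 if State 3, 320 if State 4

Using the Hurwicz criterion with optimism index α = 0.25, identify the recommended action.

II

I: 0.25·360 + 0.75·120 = 180
II: 0.25·390 + 0.75·125 = 191.25
III: 0.25·160 + 0.75·25 = 58.75
IV: 0.25·335 + 0.75·15 = 95
V: 0.25·320 + 0.75·80 = 140
Highest Hurwicz score = 191.25 → II.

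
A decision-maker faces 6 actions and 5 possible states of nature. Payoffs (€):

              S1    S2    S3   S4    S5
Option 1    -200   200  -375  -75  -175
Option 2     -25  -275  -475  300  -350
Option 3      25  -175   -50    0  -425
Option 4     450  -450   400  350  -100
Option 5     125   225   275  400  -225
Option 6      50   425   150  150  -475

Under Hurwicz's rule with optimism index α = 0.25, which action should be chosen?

Option 5

Option 1: 0.25·200 + 0.75·(-375) = -231.25
Option 2: 0.25·300 + 0.75·(-475) = -281.25
Option 3: 0.25·25 + 0.75·(-425) = -312.5
Option 4: 0.25·450 + 0.75·(-450) = -225
Option 5: 0.25·400 + 0.75·(-225) = -68.75
Option 6: 0.25·425 + 0.75·(-475) = -250
Highest Hurwicz score = -68.75 → Option 5.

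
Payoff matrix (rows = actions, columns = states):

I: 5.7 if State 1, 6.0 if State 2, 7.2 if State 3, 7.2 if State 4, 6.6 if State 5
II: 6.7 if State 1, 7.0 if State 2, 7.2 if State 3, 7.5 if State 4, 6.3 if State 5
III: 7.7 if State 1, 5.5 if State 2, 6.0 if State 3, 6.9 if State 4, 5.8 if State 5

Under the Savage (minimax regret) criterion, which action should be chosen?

Column bests: State 1=7.7, State 2=7.0, State 3=7.2, State 4=7.5, State 5=6.6.
I regrets: 2.0, 1.0, 0.0, 0.3, 0.0 → max 2.0
II regrets: 1.0, 0.0, 0.0, 0.0, 0.3 → max 1.0
III regrets: 0.0, 1.5, 1.2, 0.6, 0.8 → max 1.5
Smallest max regret = 1.0 → II.

II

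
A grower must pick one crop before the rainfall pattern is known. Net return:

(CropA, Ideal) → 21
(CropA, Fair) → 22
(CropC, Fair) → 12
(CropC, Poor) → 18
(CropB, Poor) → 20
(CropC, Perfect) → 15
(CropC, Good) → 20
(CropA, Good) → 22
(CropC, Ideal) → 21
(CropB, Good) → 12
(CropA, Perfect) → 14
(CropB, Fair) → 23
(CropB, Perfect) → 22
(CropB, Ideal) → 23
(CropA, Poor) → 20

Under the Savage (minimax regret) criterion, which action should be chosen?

Column bests: Poor=20, Fair=23, Good=22, Ideal=23, Perfect=22.
CropB regrets: 0, 0, 10, 0, 0 → max 10
CropC regrets: 2, 11, 2, 2, 7 → max 11
CropA regrets: 0, 1, 0, 2, 8 → max 8
Smallest max regret = 8 → CropA.

CropA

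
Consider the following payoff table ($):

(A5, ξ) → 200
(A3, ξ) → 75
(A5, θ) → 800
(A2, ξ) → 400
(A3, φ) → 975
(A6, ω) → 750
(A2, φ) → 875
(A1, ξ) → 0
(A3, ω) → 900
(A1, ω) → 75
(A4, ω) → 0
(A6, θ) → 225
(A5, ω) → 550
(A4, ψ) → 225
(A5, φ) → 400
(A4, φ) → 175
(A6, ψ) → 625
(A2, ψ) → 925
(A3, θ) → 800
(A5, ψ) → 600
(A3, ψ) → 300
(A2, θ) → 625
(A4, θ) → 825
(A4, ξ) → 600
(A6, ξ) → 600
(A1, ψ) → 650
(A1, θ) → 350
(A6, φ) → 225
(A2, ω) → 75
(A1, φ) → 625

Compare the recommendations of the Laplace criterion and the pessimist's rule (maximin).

laplace → A3; maximin → A6 (disagree)

Row averages: A1=340, A2=580, A3=610, A4=365, A5=510, A6=485
Highest average = 610 → A3.
Row minima: A1=0, A2=75, A3=75, A4=0, A5=200, A6=225
Best worst-case = 225 → A6.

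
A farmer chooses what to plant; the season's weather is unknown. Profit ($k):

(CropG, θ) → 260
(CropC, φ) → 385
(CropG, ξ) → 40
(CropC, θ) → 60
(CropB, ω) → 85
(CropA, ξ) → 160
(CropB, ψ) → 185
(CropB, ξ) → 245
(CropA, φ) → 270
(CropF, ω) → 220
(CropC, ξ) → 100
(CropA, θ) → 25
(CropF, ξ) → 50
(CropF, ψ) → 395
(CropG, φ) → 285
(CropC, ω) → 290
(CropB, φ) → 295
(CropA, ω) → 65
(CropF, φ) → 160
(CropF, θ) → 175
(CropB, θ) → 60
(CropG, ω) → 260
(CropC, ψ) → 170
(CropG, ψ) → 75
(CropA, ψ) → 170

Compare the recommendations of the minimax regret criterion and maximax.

Column bests: θ=260, φ=385, ψ=395, ω=290, ξ=245.
CropC regrets: 200, 0, 225, 0, 145 → max 225
CropG regrets: 0, 100, 320, 30, 205 → max 320
CropF regrets: 85, 225, 0, 70, 195 → max 225
CropB regrets: 200, 90, 210, 205, 0 → max 210
CropA regrets: 235, 115, 225, 225, 85 → max 235
Smallest max regret = 210 → CropB.
Row maxima: CropC=385, CropG=285, CropF=395, CropB=295, CropA=270
Best best-case = 395 → CropF.

minimax regret → CropB; maximax → CropF (disagree)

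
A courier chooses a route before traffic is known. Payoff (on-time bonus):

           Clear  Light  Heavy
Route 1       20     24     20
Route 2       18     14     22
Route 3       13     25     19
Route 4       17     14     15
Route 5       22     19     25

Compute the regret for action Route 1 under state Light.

Best payoff under Light is 25.
Regret = 25 − 24 = 1.

1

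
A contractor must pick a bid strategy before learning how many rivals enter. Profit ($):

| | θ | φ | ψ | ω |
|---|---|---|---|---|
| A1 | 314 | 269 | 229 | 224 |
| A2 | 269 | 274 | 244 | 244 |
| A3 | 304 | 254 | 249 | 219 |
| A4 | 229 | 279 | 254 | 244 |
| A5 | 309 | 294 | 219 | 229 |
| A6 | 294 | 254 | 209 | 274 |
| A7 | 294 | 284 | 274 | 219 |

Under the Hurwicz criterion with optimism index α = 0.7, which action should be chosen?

A1: 0.7·314 + 0.3·224 = 287
A2: 0.7·274 + 0.3·244 = 265
A3: 0.7·304 + 0.3·219 = 278.5
A4: 0.7·279 + 0.3·229 = 264
A5: 0.7·309 + 0.3·219 = 282
A6: 0.7·294 + 0.3·209 = 268.5
A7: 0.7·294 + 0.3·219 = 271.5
Highest Hurwicz score = 287 → A1.

A1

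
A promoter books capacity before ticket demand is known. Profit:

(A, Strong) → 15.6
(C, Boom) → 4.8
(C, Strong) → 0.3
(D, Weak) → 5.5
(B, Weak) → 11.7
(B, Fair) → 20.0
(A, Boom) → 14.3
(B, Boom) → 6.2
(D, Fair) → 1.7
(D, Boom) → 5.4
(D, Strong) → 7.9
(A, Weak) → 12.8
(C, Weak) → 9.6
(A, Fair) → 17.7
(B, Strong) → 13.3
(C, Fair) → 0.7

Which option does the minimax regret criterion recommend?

A

Column bests: Weak=12.8, Fair=20.0, Strong=15.6, Boom=14.3.
A regrets: 0.0, 2.3, 0.0, 0.0 → max 2.3
B regrets: 1.1, 0.0, 2.3, 8.1 → max 8.1
C regrets: 3.2, 19.3, 15.3, 9.5 → max 19.3
D regrets: 7.3, 18.3, 7.7, 8.9 → max 18.3
Smallest max regret = 2.3 → A.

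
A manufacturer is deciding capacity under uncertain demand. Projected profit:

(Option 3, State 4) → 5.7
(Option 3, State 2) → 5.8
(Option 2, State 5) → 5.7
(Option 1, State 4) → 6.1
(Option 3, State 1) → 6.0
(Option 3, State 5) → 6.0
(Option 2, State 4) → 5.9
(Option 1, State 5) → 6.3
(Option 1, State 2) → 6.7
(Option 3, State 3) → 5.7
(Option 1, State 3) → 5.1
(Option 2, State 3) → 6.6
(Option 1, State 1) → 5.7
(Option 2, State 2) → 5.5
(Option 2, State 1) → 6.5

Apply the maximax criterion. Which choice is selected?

Option 1

Row maxima: Option 1=6.7, Option 2=6.6, Option 3=6.0
Best best-case = 6.7 → Option 1.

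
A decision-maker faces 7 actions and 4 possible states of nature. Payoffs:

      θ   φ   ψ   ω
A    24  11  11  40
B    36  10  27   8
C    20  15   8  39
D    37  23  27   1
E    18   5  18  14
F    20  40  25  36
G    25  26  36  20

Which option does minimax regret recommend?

F

Column bests: θ=37, φ=40, ψ=36, ω=40.
A regrets: 13, 29, 25, 0 → max 29
B regrets: 1, 30, 9, 32 → max 32
C regrets: 17, 25, 28, 1 → max 28
D regrets: 0, 17, 9, 39 → max 39
E regrets: 19, 35, 18, 26 → max 35
F regrets: 17, 0, 11, 4 → max 17
G regrets: 12, 14, 0, 20 → max 20
Smallest max regret = 17 → F.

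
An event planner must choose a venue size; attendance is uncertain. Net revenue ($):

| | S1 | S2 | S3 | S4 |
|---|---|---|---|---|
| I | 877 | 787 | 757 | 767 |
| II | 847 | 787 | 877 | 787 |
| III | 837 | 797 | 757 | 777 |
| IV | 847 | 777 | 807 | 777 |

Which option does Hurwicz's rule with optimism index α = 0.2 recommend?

II

I: 0.2·877 + 0.8·757 = 781
II: 0.2·877 + 0.8·787 = 805
III: 0.2·837 + 0.8·757 = 773
IV: 0.2·847 + 0.8·777 = 791
Highest Hurwicz score = 805 → II.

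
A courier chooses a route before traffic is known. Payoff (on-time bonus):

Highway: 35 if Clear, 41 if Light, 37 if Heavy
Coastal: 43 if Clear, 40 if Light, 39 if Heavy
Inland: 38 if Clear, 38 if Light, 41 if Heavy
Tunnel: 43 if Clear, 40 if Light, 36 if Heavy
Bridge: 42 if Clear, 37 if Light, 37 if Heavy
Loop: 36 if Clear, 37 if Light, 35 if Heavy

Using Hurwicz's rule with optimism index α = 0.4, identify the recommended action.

Coastal

Highway: 0.4·41 + 0.6·35 = 37.4
Coastal: 0.4·43 + 0.6·39 = 40.6
Inland: 0.4·41 + 0.6·38 = 39.2
Tunnel: 0.4·43 + 0.6·36 = 38.8
Bridge: 0.4·42 + 0.6·37 = 39
Loop: 0.4·37 + 0.6·35 = 35.8
Highest Hurwicz score = 40.6 → Coastal.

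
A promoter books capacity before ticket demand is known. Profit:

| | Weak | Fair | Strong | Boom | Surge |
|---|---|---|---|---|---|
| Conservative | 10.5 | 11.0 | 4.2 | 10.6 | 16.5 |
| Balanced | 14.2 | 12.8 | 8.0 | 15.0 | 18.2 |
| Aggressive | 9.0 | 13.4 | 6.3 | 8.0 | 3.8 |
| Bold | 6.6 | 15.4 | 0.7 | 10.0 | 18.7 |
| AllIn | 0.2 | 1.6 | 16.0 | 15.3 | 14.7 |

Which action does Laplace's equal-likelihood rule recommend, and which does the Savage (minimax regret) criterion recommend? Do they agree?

laplace → Balanced; minimax regret → Balanced (agree)

Row averages: Conservative=10.56, Balanced=13.64, Aggressive=8.1, Bold=10.28, AllIn=9.56
Highest average = 13.64 → Balanced.
Column bests: Weak=14.2, Fair=15.4, Strong=16.0, Boom=15.3, Surge=18.7.
Conservative regrets: 3.7, 4.4, 11.8, 4.7, 2.2 → max 11.8
Balanced regrets: 0.0, 2.6, 8.0, 0.3, 0.5 → max 8.0
Aggressive regrets: 5.2, 2.0, 9.7, 7.3, 14.9 → max 14.9
Bold regrets: 7.6, 0.0, 15.3, 5.3, 0.0 → max 15.3
AllIn regrets: 14.0, 13.8, 0.0, 0.0, 4.0 → max 14.0
Smallest max regret = 8.0 → Balanced.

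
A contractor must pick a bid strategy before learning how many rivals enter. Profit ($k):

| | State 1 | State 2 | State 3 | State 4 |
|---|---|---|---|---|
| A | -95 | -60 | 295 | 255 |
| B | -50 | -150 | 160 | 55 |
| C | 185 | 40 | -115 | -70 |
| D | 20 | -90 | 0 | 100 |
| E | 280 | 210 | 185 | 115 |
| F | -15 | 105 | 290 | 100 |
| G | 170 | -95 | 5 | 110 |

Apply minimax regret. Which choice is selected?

E

Column bests: State 1=280, State 2=210, State 3=295, State 4=255.
A regrets: 375, 270, 0, 0 → max 375
B regrets: 330, 360, 135, 200 → max 360
C regrets: 95, 170, 410, 325 → max 410
D regrets: 260, 300, 295, 155 → max 300
E regrets: 0, 0, 110, 140 → max 140
F regrets: 295, 105, 5, 155 → max 295
G regrets: 110, 305, 290, 145 → max 305
Smallest max regret = 140 → E.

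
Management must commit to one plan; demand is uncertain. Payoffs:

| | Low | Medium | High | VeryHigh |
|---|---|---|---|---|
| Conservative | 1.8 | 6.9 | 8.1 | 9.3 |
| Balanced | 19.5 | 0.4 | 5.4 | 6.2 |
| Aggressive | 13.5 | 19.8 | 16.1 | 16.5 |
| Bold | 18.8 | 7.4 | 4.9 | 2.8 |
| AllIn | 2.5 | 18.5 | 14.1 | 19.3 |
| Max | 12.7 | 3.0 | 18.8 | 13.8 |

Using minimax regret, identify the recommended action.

Column bests: Low=19.5, Medium=19.8, High=18.8, VeryHigh=19.3.
Conservative regrets: 17.7, 12.9, 10.7, 10.0 → max 17.7
Balanced regrets: 0.0, 19.4, 13.4, 13.1 → max 19.4
Aggressive regrets: 6.0, 0.0, 2.7, 2.8 → max 6.0
Bold regrets: 0.7, 12.4, 13.9, 16.5 → max 16.5
AllIn regrets: 17.0, 1.3, 4.7, 0.0 → max 17.0
Max regrets: 6.8, 16.8, 0.0, 5.5 → max 16.8
Smallest max regret = 6.0 → Aggressive.

Aggressive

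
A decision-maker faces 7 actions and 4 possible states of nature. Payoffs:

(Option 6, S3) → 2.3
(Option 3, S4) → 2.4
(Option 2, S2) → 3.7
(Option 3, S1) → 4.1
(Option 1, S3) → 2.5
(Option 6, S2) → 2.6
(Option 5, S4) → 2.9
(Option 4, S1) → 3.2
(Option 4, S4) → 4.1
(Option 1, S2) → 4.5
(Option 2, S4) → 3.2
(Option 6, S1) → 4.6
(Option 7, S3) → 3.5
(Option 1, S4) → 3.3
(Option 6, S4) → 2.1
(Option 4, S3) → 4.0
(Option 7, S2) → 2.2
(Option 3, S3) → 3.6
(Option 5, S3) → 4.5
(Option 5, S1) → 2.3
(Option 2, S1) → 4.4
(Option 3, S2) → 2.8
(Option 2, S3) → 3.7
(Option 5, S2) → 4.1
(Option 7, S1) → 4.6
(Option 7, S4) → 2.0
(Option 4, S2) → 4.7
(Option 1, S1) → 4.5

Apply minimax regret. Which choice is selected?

Column bests: S1=4.6, S2=4.7, S3=4.5, S4=4.1.
Option 1 regrets: 0.1, 0.2, 2.0, 0.8 → max 2.0
Option 2 regrets: 0.2, 1.0, 0.8, 0.9 → max 1.0
Option 3 regrets: 0.5, 1.9, 0.9, 1.7 → max 1.9
Option 4 regrets: 1.4, 0.0, 0.5, 0.0 → max 1.4
Option 5 regrets: 2.3, 0.6, 0.0, 1.2 → max 2.3
Option 6 regrets: 0.0, 2.1, 2.2, 2.0 → max 2.2
Option 7 regrets: 0.0, 2.5, 1.0, 2.1 → max 2.5
Smallest max regret = 1.0 → Option 2.

Option 2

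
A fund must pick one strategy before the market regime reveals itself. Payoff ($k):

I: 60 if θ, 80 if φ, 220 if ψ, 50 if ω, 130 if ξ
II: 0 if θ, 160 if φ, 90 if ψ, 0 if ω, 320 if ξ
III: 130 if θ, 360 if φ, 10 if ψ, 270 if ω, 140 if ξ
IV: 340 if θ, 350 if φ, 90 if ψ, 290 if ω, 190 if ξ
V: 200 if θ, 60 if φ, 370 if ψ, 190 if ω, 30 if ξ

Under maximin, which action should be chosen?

Row minima: I=50, II=0, III=10, IV=90, V=30
Best worst-case = 90 → IV.

IV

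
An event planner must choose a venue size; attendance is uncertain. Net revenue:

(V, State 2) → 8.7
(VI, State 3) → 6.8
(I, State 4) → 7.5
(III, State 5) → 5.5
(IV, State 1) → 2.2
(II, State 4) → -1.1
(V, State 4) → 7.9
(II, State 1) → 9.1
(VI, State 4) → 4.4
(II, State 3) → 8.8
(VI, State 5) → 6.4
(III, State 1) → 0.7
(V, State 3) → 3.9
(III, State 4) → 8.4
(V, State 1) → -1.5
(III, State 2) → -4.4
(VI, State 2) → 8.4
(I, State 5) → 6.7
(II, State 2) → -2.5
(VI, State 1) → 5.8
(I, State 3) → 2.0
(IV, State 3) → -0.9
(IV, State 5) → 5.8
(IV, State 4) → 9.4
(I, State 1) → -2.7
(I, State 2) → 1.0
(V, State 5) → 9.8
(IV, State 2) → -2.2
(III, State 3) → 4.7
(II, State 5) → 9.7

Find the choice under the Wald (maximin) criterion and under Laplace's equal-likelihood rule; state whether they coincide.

maximin → VI; laplace → VI (agree)

Row minima: I=-2.7, II=-2.5, III=-4.4, IV=-2.2, V=-1.5, VI=4.4
Best worst-case = 4.4 → VI.
Row averages: I=2.9, II=4.8, III=2.98, IV=2.86, V=5.76, VI=6.36
Highest average = 6.36 → VI.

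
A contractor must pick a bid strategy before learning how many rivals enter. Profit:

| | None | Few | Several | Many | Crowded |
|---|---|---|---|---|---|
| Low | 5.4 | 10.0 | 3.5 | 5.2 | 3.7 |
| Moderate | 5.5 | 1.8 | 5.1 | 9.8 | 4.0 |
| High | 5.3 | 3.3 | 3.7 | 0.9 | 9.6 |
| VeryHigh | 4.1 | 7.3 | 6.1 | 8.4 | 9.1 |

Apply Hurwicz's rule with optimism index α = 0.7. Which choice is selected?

Low: 0.7·10.0 + 0.3·3.5 = 8.05
Moderate: 0.7·9.8 + 0.3·1.8 = 7.4
High: 0.7·9.6 + 0.3·0.9 = 6.99
VeryHigh: 0.7·9.1 + 0.3·4.1 = 7.6
Highest Hurwicz score = 8.05 → Low.

Low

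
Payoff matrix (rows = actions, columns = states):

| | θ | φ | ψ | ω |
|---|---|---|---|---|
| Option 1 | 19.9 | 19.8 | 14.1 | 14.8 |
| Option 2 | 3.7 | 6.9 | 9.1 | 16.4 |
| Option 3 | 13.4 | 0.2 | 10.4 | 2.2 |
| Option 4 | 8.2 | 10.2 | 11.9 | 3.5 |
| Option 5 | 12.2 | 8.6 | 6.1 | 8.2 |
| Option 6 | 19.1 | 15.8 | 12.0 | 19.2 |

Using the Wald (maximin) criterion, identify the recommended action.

Option 1

Row minima: Option 1=14.1, Option 2=3.7, Option 3=0.2, Option 4=3.5, Option 5=6.1, Option 6=12.0
Best worst-case = 14.1 → Option 1.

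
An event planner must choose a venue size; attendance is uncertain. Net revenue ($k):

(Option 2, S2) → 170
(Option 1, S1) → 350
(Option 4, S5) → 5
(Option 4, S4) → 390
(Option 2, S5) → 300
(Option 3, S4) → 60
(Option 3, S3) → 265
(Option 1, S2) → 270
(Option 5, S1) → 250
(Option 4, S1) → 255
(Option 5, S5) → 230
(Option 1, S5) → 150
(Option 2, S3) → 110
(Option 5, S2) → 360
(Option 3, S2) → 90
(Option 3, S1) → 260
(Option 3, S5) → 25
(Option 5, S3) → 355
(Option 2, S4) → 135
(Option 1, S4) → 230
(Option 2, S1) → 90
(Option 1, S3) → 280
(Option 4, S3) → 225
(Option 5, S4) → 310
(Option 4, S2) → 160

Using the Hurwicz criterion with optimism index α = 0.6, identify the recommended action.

Option 1: 0.6·350 + 0.4·150 = 270
Option 2: 0.6·300 + 0.4·90 = 216
Option 3: 0.6·265 + 0.4·25 = 169
Option 4: 0.6·390 + 0.4·5 = 236
Option 5: 0.6·360 + 0.4·230 = 308
Highest Hurwicz score = 308 → Option 5.

Option 5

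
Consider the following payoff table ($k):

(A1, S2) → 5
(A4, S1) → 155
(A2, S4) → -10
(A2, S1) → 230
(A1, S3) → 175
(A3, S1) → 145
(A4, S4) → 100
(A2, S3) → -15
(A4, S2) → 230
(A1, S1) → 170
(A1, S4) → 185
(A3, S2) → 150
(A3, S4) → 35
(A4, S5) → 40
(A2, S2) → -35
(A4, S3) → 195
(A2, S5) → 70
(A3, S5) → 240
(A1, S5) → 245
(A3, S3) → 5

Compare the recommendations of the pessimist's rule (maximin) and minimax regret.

maximin → A4; minimax regret → A3 (disagree)

Row minima: A1=5, A2=-35, A3=5, A4=40
Best worst-case = 40 → A4.
Column bests: S1=230, S2=230, S3=195, S4=185, S5=245.
A1 regrets: 60, 225, 20, 0, 0 → max 225
A2 regrets: 0, 265, 210, 195, 175 → max 265
A3 regrets: 85, 80, 190, 150, 5 → max 190
A4 regrets: 75, 0, 0, 85, 205 → max 205
Smallest max regret = 190 → A3.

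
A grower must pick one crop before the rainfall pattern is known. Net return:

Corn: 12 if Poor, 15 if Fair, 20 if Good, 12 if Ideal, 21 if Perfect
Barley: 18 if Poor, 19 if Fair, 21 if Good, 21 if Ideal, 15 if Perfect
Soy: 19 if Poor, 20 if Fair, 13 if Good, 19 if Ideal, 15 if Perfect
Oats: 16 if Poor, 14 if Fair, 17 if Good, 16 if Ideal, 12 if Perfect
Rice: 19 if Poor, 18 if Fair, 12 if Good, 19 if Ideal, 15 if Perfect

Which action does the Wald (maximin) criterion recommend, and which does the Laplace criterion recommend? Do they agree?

Row minima: Corn=12, Barley=15, Soy=13, Oats=12, Rice=12
Best worst-case = 15 → Barley.
Row averages: Corn=16, Barley=18.8, Soy=17.2, Oats=15, Rice=16.6
Highest average = 18.8 → Barley.

maximin → Barley; laplace → Barley (agree)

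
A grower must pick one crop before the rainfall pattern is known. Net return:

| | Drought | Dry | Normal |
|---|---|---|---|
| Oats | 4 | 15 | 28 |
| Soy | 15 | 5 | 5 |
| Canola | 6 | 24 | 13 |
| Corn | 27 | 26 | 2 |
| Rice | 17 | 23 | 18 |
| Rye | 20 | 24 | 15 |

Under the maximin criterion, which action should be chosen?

Row minima: Oats=4, Soy=5, Canola=6, Corn=2, Rice=17, Rye=15
Best worst-case = 17 → Rice.

Rice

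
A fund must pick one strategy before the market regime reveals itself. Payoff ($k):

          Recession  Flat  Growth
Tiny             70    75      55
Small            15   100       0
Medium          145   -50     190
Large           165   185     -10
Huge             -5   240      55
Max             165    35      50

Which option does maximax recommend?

Huge

Row maxima: Tiny=75, Small=100, Medium=190, Large=185, Huge=240, Max=165
Best best-case = 240 → Huge.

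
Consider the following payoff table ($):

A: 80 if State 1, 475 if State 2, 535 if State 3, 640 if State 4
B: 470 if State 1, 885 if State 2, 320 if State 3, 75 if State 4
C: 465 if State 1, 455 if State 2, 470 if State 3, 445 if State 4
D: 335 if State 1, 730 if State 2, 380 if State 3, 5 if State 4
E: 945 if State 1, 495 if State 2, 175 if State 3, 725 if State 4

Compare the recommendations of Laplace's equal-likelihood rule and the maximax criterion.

laplace → E; maximax → E (agree)

Row averages: A=432.5, B=437.5, C=458.75, D=362.5, E=585
Highest average = 585 → E.
Row maxima: A=640, B=885, C=470, D=730, E=945
Best best-case = 945 → E.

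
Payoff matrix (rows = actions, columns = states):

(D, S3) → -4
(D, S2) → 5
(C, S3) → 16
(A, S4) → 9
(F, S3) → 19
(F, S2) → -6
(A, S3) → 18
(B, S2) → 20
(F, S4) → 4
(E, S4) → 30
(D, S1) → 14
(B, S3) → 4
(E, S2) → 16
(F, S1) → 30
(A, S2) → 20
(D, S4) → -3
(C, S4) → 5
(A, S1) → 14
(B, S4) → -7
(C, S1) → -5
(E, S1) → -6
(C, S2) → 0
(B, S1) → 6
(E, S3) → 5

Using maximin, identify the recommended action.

A

Row minima: A=9, B=-7, C=-5, D=-4, E=-6, F=-6
Best worst-case = 9 → A.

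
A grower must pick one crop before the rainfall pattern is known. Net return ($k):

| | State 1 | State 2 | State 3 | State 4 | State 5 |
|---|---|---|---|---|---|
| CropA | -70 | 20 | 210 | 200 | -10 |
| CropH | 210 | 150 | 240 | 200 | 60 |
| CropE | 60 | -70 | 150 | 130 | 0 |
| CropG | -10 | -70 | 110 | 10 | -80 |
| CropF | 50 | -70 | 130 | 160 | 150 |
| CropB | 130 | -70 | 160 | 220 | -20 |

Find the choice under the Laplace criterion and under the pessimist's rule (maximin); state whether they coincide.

laplace → CropH; maximin → CropH (agree)

Row averages: CropA=70, CropH=172, CropE=54, CropG=-8, CropF=84, CropB=84
Highest average = 172 → CropH.
Row minima: CropA=-70, CropH=60, CropE=-70, CropG=-80, CropF=-70, CropB=-70
Best worst-case = 60 → CropH.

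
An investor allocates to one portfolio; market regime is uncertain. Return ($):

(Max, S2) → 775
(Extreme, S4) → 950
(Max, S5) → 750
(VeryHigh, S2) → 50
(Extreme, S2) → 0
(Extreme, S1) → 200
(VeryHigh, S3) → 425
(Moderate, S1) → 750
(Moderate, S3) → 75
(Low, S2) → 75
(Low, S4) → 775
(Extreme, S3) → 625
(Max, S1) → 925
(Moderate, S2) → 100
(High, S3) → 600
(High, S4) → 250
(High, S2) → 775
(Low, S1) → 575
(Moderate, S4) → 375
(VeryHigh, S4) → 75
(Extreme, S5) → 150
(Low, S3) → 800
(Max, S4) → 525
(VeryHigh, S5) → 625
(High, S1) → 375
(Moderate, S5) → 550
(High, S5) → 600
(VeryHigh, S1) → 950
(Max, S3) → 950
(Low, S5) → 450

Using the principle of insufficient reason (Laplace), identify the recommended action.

Max

Row averages: Low=535, Moderate=370, High=520, VeryHigh=425, Extreme=385, Max=785
Highest average = 785 → Max.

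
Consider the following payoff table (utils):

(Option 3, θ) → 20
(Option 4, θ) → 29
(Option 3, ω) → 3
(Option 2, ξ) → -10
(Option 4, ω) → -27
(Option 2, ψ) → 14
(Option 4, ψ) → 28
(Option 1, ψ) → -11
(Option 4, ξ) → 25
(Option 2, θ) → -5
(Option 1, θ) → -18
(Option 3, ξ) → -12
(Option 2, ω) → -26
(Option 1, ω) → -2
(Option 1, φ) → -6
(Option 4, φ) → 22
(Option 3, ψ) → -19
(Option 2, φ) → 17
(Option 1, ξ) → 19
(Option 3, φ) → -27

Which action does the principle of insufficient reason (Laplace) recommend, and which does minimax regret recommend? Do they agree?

Row averages: Option 1=-3.6, Option 2=-2, Option 3=-7, Option 4=15.4
Highest average = 15.4 → Option 4.
Column bests: θ=29, φ=22, ψ=28, ω=3, ξ=25.
Option 1 regrets: 47, 28, 39, 5, 6 → max 47
Option 2 regrets: 34, 5, 14, 29, 35 → max 35
Option 3 regrets: 9, 49, 47, 0, 37 → max 49
Option 4 regrets: 0, 0, 0, 30, 0 → max 30
Smallest max regret = 30 → Option 4.

laplace → Option 4; minimax regret → Option 4 (agree)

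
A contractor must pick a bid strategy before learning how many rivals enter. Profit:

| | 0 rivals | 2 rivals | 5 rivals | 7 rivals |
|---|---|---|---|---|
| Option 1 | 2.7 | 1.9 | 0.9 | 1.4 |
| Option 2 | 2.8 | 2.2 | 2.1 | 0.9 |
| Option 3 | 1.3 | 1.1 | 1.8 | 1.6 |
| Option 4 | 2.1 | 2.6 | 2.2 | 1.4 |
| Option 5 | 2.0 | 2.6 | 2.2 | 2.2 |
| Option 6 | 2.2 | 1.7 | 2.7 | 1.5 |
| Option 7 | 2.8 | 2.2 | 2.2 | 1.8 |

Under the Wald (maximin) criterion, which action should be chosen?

Option 5

Row minima: Option 1=0.9, Option 2=0.9, Option 3=1.1, Option 4=1.4, Option 5=2.0, Option 6=1.5, Option 7=1.8
Best worst-case = 2.0 → Option 5.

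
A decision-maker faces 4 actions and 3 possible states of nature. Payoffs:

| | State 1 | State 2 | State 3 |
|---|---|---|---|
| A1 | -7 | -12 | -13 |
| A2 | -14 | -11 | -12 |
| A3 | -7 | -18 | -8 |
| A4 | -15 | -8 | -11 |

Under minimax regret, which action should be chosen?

Column bests: State 1=-7, State 2=-8, State 3=-8.
A1 regrets: 0, 4, 5 → max 5
A2 regrets: 7, 3, 4 → max 7
A3 regrets: 0, 10, 0 → max 10
A4 regrets: 8, 0, 3 → max 8
Smallest max regret = 5 → A1.

A1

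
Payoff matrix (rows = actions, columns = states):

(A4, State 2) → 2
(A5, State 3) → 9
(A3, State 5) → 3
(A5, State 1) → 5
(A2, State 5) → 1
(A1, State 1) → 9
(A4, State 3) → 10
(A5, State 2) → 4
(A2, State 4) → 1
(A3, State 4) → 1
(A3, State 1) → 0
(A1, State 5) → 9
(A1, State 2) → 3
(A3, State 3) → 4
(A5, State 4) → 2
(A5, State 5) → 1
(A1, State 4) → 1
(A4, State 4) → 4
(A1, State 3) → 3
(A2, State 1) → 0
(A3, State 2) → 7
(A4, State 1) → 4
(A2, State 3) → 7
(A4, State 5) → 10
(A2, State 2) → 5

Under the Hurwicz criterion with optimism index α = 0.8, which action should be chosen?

A1: 0.8·9 + 0.2·1 = 7.4
A2: 0.8·7 + 0.2·0 = 5.6
A3: 0.8·7 + 0.2·0 = 5.6
A4: 0.8·10 + 0.2·2 = 8.4
A5: 0.8·9 + 0.2·1 = 7.4
Highest Hurwicz score = 8.4 → A4.

A4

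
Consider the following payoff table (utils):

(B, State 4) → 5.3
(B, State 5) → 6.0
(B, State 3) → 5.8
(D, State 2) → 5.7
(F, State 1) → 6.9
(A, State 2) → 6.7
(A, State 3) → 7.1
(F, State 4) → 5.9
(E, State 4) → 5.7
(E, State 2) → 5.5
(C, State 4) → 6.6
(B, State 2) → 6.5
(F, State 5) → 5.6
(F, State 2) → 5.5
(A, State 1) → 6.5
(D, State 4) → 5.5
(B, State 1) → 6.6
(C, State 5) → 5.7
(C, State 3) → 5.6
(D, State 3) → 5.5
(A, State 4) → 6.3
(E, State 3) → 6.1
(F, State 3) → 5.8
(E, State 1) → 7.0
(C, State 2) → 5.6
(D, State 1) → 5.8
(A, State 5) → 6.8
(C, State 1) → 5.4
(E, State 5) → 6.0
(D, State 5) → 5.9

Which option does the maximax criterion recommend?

Row maxima: A=7.1, B=6.6, C=6.6, D=5.9, E=7.0, F=6.9
Best best-case = 7.1 → A.

A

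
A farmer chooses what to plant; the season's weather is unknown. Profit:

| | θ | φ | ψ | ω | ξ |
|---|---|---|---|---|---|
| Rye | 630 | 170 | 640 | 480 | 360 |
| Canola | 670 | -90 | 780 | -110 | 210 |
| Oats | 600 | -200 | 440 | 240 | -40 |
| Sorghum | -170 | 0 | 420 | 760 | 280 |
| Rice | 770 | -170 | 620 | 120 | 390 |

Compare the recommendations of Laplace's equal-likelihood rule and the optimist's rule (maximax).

laplace → Rye; maximax → Canola (disagree)

Row averages: Rye=456, Canola=292, Oats=208, Sorghum=258, Rice=346
Highest average = 456 → Rye.
Row maxima: Rye=640, Canola=780, Oats=600, Sorghum=760, Rice=770
Best best-case = 780 → Canola.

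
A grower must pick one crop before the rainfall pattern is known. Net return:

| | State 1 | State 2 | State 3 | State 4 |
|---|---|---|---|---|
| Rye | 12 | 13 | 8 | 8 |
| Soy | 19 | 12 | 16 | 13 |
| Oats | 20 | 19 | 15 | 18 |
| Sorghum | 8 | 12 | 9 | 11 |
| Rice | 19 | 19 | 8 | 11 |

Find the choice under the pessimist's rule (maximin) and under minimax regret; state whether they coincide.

maximin → Oats; minimax regret → Oats (agree)

Row minima: Rye=8, Soy=12, Oats=15, Sorghum=8, Rice=8
Best worst-case = 15 → Oats.
Column bests: State 1=20, State 2=19, State 3=16, State 4=18.
Rye regrets: 8, 6, 8, 10 → max 10
Soy regrets: 1, 7, 0, 5 → max 7
Oats regrets: 0, 0, 1, 0 → max 1
Sorghum regrets: 12, 7, 7, 7 → max 12
Rice regrets: 1, 0, 8, 7 → max 8
Smallest max regret = 1 → Oats.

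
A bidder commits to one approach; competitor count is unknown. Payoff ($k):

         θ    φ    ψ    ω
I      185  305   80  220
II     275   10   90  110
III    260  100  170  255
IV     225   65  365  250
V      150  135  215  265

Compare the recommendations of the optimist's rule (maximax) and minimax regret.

Row maxima: I=305, II=275, III=260, IV=365, V=265
Best best-case = 365 → IV.
Column bests: θ=275, φ=305, ψ=365, ω=265.
I regrets: 90, 0, 285, 45 → max 285
II regrets: 0, 295, 275, 155 → max 295
III regrets: 15, 205, 195, 10 → max 205
IV regrets: 50, 240, 0, 15 → max 240
V regrets: 125, 170, 150, 0 → max 170
Smallest max regret = 170 → V.

maximax → IV; minimax regret → V (disagree)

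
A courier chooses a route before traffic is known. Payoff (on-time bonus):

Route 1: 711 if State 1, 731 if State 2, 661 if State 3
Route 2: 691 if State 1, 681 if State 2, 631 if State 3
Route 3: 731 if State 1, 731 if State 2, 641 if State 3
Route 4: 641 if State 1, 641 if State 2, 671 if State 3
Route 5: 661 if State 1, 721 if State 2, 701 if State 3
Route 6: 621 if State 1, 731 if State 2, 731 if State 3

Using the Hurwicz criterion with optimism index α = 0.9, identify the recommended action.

Route 1

Route 1: 0.9·731 + 0.1·661 = 724
Route 2: 0.9·691 + 0.1·631 = 685
Route 3: 0.9·731 + 0.1·641 = 722
Route 4: 0.9·671 + 0.1·641 = 668
Route 5: 0.9·721 + 0.1·661 = 715
Route 6: 0.9·731 + 0.1·621 = 720
Highest Hurwicz score = 724 → Route 1.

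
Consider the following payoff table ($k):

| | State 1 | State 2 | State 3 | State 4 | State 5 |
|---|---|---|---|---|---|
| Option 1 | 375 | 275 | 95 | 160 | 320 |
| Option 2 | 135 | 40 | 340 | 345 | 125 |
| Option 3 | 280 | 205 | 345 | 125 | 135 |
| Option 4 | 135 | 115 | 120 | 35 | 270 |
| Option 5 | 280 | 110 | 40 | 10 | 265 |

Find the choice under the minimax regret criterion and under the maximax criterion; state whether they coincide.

minimax regret → Option 3; maximax → Option 1 (disagree)

Column bests: State 1=375, State 2=275, State 3=345, State 4=345, State 5=320.
Option 1 regrets: 0, 0, 250, 185, 0 → max 250
Option 2 regrets: 240, 235, 5, 0, 195 → max 240
Option 3 regrets: 95, 70, 0, 220, 185 → max 220
Option 4 regrets: 240, 160, 225, 310, 50 → max 310
Option 5 regrets: 95, 165, 305, 335, 55 → max 335
Smallest max regret = 220 → Option 3.
Row maxima: Option 1=375, Option 2=345, Option 3=345, Option 4=270, Option 5=280
Best best-case = 375 → Option 1.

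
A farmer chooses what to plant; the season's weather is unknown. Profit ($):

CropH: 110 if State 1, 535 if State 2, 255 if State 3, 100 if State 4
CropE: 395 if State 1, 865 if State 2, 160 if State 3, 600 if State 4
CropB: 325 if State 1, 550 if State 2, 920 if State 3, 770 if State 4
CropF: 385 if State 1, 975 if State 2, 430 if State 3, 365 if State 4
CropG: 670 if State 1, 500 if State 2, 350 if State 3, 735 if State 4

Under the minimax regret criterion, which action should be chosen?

CropB

Column bests: State 1=670, State 2=975, State 3=920, State 4=770.
CropH regrets: 560, 440, 665, 670 → max 670
CropE regrets: 275, 110, 760, 170 → max 760
CropB regrets: 345, 425, 0, 0 → max 425
CropF regrets: 285, 0, 490, 405 → max 490
CropG regrets: 0, 475, 570, 35 → max 570
Smallest max regret = 425 → CropB.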